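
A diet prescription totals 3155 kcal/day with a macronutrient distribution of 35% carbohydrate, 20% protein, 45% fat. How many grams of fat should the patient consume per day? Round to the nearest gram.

Fat energy = 45% × 3155 = 1419.75 kcal.
At 9 kcal/g: 1419.75 ÷ 9 = 157.75 g.

158 g/day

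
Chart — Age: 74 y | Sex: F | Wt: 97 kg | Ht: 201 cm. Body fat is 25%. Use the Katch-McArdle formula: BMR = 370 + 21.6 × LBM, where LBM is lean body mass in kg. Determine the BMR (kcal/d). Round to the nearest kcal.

LBM = 97 × (1 − 0.25) = 72.75 kg. Katch-McArdle: BMR = 370 + 21.6 × 72.75 = 1941.4 kcal/day.

1941 kcal/d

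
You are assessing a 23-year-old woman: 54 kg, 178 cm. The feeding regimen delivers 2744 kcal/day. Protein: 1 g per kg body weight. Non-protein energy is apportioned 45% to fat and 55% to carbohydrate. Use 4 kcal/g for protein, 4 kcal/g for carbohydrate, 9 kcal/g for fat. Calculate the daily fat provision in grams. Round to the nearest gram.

126 g/day

Protein = 1 × 54 = 54 g → 54 × 4 = 216 kcal.
Non-protein calories = 2744 − 216 = 2528 kcal.
Fat: 45% × 2528 = 1137.6 kcal; carbohydrate: 1390.4 kcal.
Fat: 1137.6 kcal ÷ 9 kcal/g = 126.4 g.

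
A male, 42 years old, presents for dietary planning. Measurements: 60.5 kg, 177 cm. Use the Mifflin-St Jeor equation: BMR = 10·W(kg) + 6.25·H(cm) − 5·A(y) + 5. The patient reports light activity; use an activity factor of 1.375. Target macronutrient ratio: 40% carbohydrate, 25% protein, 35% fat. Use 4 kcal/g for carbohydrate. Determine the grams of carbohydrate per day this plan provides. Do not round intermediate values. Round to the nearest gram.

207 g/day

Mifflin-St Jeor (male): BMR = 10(60.5) + 6.25(177) − 5(42) + 5 = 605 + 1106.25 − 210 + 5 = 1506.25 kcal/day.
TEE = 1506.25 × 1.375 = 2071.0938 kcal/day.
Carbohydrate energy = 40% × 2071.0938 = 828.4375 kcal.
Carbohydrate = 828.4375 ÷ 4 kcal/g = 207.1094 g.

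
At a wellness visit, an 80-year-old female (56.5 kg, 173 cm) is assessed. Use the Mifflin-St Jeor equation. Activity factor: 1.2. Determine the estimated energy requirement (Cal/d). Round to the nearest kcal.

Mifflin-St Jeor (female): BMR = 10(56.5) + 6.25(173) − 5(80) − 161 = 565 + 1081.25 − 400 − 161 = 1085.25 kcal/day.
TEE = BMR × activity factor = 1085.25 × 1.2 = 1302.3 kcal/day.

1302 Cal/d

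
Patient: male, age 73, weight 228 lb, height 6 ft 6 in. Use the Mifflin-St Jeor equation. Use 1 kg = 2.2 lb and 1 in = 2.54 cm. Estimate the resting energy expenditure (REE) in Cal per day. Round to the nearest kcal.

Convert to metric: weight = 228 ÷ 2.2 = 103.6364 kg; height = (6×12 + 6) × 2.54 = 78 × 2.54 = 198.12 cm.
Mifflin-St Jeor (male): BMR = 10(103.6364) + 6.25(198.12) − 5(73) + 5 = 1036.3636 + 1238.25 − 365 + 5 = 1914.6136 kcal/day.

1915 Cal per day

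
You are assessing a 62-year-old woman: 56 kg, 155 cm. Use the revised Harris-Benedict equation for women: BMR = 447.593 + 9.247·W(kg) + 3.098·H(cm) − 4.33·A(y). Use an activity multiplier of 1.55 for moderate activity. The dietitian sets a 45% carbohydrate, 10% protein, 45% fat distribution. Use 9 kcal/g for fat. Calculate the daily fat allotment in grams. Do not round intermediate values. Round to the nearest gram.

91 g/day

Harris-Benedict: BMR = 447.593 + 9.247(56) + 3.098(155) − 4.33(62) = 1177.155 kcal/day.
TEE = 1177.155 × 1.55 = 1824.5903 kcal/day.
Fat energy = 45% × 1824.5903 = 821.0656 kcal.
Fat = 821.0656 ÷ 9 kcal/g = 91.2295 g.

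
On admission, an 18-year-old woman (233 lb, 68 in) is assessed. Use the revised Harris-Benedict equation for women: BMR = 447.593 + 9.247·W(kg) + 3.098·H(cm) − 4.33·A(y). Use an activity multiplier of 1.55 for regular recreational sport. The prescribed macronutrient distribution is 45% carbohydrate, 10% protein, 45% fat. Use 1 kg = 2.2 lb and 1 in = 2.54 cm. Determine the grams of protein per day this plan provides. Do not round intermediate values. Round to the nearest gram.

Convert to metric: weight = 233 ÷ 2.2 = 105.9091 kg; height = 68 × 2.54 = 172.72 cm.
Harris-Benedict: BMR = 447.593 + 9.247(105.9091) + 3.098(172.72) − 4.33(18) = 1884.0809 kcal/day.
TEE = 1884.0809 × 1.55 = 2920.3254 kcal/day.
Protein energy = 10% × 2920.3254 = 292.0325 kcal.
Protein = 292.0325 ÷ 4 kcal/g = 73.0081 g.

73 g/day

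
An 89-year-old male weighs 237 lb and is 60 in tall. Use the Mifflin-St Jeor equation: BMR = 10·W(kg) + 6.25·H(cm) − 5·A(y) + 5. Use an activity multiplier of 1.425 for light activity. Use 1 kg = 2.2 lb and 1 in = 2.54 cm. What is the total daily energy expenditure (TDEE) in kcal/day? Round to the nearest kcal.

Convert to metric: weight = 237 ÷ 2.2 = 107.7273 kg; height = 60 × 2.54 = 152.4 cm.
Mifflin-St Jeor (male): BMR = 10(107.7273) + 6.25(152.4) − 5(89) + 5 = 1077.2727 + 952.5 − 445 + 5 = 1589.7727 kcal/day.
TEE = BMR × activity factor = 1589.7727 × 1.425 = 2265.4261 kcal/day.

2265 kcal/day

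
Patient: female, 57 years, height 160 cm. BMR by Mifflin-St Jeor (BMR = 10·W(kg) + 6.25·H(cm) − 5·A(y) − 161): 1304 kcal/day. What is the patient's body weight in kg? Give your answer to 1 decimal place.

75.0 kg

1304 = 10·W + 6.25(160) − 5(57) − 161
10·W = 1304 − 554 = 750, so W = 75 kg.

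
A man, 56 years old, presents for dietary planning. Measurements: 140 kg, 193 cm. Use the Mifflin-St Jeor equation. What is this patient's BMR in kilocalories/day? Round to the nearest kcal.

Mifflin-St Jeor (male): BMR = 10(140) + 6.25(193) − 5(56) + 5 = 1400 + 1206.25 − 280 + 5 = 2331.25 kcal/day.

2331 kilocalories/day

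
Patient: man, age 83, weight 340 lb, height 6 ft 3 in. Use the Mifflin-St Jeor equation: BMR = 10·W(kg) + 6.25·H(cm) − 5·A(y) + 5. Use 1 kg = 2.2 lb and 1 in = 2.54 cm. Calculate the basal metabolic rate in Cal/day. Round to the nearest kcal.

Convert to metric: weight = 340 ÷ 2.2 = 154.5455 kg; height = (6×12 + 3) × 2.54 = 75 × 2.54 = 190.5 cm.
Mifflin-St Jeor (male): BMR = 10(154.5455) + 6.25(190.5) − 5(83) + 5 = 1545.4545 + 1190.625 − 415 + 5 = 2326.0795 kcal/day.

2326 Cal/day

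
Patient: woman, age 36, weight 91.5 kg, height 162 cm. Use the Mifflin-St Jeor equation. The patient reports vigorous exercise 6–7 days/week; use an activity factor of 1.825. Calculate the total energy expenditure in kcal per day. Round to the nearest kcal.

Mifflin-St Jeor (female): BMR = 10(91.5) + 6.25(162) − 5(36) − 161 = 915 + 1012.5 − 180 − 161 = 1586.5 kcal/day.
TEE = BMR × activity factor = 1586.5 × 1.825 = 2895.3625 kcal/day.

2895 kcal per day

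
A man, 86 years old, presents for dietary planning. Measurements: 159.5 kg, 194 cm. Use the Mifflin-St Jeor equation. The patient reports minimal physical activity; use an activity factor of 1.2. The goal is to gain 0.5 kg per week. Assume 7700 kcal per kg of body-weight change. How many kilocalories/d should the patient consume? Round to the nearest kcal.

Mifflin-St Jeor (male): BMR = 10(159.5) + 6.25(194) − 5(86) + 5 = 1595 + 1212.5 − 430 + 5 = 2382.5 kcal/day.
TEE = 2382.5 × 1.2 = 2859 kcal/day.
Required daily surplus = 0.5 × 7700 ÷ 7 = 550 kcal/day.
Target intake = 2859 + 550 = 3409 kcal/day.

3409 kilocalories/d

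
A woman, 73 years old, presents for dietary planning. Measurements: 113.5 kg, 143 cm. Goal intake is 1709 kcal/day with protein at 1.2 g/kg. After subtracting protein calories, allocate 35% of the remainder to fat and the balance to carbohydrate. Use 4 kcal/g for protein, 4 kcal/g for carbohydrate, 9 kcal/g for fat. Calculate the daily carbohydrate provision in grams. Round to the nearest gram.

189 g/day

Protein = 1.2 × 113.5 = 136.2 g → 136.2 × 4 = 544.8 kcal.
Non-protein calories = 1709 − 544.8 = 1164.2 kcal.
Fat: 35% × 1164.2 = 407.47 kcal; carbohydrate: 756.73 kcal.
Carbohydrate: 756.73 kcal ÷ 4 kcal/g = 189.1825 g.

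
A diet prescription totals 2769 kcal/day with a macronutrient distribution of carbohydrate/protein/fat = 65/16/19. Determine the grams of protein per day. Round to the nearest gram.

Protein energy = 16% × 2769 = 443.04 kcal.
At 4 kcal/g: 443.04 ÷ 4 = 110.76 g.

111 g/day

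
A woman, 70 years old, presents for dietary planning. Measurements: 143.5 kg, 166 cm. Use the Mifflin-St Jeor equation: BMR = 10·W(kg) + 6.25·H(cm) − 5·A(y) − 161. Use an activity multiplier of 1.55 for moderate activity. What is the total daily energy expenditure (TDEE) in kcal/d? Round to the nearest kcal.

3040 kcal/d

Mifflin-St Jeor (female): BMR = 10(143.5) + 6.25(166) − 5(70) − 161 = 1435 + 1037.5 − 350 − 161 = 1961.5 kcal/day.
TEE = BMR × activity factor = 1961.5 × 1.55 = 3040.325 kcal/day.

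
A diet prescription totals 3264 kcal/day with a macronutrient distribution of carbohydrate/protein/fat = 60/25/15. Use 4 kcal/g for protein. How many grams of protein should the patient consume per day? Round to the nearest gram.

Protein energy = 25% × 3264 = 816 kcal.
At 4 kcal/g: 816 ÷ 4 = 204 g.

204 g/day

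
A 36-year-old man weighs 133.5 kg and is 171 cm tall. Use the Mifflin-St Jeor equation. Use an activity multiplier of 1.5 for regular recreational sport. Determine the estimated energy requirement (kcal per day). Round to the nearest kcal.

3343 kcal per day

Mifflin-St Jeor (male): BMR = 10(133.5) + 6.25(171) − 5(36) + 5 = 1335 + 1068.75 − 180 + 5 = 2228.75 kcal/day.
TEE = BMR × activity factor = 2228.75 × 1.5 = 3343.125 kcal/day.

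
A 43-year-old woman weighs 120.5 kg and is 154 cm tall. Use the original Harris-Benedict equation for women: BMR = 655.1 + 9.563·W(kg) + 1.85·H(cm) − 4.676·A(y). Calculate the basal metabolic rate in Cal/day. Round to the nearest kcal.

Harris-Benedict: BMR = 655.1 + 9.563(120.5) + 1.85(154) − 4.676(43) = 1891.2735 kcal/day.

1891 Cal/day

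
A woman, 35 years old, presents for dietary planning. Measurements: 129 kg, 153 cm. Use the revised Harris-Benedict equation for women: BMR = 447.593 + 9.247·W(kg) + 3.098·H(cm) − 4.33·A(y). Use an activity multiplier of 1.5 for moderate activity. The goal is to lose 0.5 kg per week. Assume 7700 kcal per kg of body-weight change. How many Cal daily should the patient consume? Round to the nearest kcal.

Harris-Benedict: BMR = 447.593 + 9.247(129) + 3.098(153) − 4.33(35) = 1962.9 kcal/day.
TEE = 1962.9 × 1.5 = 2944.35 kcal/day.
Required daily deficit = 0.5 × 7700 ÷ 7 = 550 kcal/day.
Target intake = 2944.35 − 550 = 2394.35 kcal/day.

2394 Cal daily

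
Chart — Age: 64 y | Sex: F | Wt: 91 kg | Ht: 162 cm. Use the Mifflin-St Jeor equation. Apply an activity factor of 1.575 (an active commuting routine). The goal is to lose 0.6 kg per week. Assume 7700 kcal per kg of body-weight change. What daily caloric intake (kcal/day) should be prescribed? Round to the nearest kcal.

1610 kcal/day

Mifflin-St Jeor (female): BMR = 10(91) + 6.25(162) − 5(64) − 161 = 910 + 1012.5 − 320 − 161 = 1441.5 kcal/day.
TEE = 1441.5 × 1.575 = 2270.3625 kcal/day.
Required daily deficit = 0.6 × 7700 ÷ 7 = 660 kcal/day.
Target intake = 2270.3625 − 660 = 1610.3625 kcal/day.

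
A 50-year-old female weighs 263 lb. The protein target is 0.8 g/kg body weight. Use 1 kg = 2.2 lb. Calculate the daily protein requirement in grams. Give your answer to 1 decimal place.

95.6 g/day

Weight in kg = 263 ÷ 2.2 = 119.5455 kg.
Protein = 0.8 g/kg × 119.5455 kg = 95.6364 g/day.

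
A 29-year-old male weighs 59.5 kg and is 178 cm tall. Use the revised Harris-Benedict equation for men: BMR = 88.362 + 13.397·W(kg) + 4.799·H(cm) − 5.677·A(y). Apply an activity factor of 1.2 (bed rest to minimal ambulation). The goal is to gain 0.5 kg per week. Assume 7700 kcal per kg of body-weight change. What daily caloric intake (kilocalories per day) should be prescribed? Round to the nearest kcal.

Harris-Benedict: BMR = 88.362 + 13.397(59.5) + 4.799(178) − 5.677(29) = 1575.0725 kcal/day.
TEE = 1575.0725 × 1.2 = 1890.087 kcal/day.
Required daily surplus = 0.5 × 7700 ÷ 7 = 550 kcal/day.
Target intake = 1890.087 + 550 = 2440.087 kcal/day.

2440 kilocalories per day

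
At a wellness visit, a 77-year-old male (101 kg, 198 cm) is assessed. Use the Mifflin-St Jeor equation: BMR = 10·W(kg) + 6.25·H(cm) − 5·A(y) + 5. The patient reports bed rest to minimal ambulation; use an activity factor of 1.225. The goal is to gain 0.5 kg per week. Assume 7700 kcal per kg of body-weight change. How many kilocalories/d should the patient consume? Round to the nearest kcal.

Mifflin-St Jeor (male): BMR = 10(101) + 6.25(198) − 5(77) + 5 = 1010 + 1237.5 − 385 + 5 = 1867.5 kcal/day.
TEE = 1867.5 × 1.225 = 2287.6875 kcal/day.
Required daily surplus = 0.5 × 7700 ÷ 7 = 550 kcal/day.
Target intake = 2287.6875 + 550 = 2837.6875 kcal/day.

2838 kilocalories/d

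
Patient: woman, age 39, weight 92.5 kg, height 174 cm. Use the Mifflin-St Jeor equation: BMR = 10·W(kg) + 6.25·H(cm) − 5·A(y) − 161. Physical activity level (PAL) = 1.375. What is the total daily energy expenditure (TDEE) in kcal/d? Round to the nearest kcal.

2278 kcal/d

Mifflin-St Jeor (female): BMR = 10(92.5) + 6.25(174) − 5(39) − 161 = 925 + 1087.5 − 195 − 161 = 1656.5 kcal/day.
TEE = BMR × activity factor = 1656.5 × 1.375 = 2277.6875 kcal/day.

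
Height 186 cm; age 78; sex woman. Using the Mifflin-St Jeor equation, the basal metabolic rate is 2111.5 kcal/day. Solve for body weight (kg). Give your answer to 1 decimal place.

150.0 kg

2111.5 = 10·W + 6.25(186) − 5(78) − 161
10·W = 2111.5 − 611.5 = 1500, so W = 150 kg.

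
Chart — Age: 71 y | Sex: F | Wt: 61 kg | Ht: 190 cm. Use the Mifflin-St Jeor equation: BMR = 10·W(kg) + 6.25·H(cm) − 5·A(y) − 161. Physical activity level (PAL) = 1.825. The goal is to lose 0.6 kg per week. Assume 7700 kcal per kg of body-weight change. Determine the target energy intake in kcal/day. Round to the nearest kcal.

1679 kcal/day

Mifflin-St Jeor (female): BMR = 10(61) + 6.25(190) − 5(71) − 161 = 610 + 1187.5 − 355 − 161 = 1281.5 kcal/day.
TEE = 1281.5 × 1.825 = 2338.7375 kcal/day.
Required daily deficit = 0.6 × 7700 ÷ 7 = 660 kcal/day.
Target intake = 2338.7375 − 660 = 1678.7375 kcal/day.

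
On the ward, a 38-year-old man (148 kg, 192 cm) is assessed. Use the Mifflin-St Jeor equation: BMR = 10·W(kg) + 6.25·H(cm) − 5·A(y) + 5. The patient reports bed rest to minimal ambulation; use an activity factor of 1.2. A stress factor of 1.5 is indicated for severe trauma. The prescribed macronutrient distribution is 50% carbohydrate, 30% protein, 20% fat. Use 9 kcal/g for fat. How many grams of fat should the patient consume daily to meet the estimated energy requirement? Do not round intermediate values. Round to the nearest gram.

100 g/day

Mifflin-St Jeor (male): BMR = 10(148) + 6.25(192) − 5(38) + 5 = 1480 + 1200 − 190 + 5 = 2495 kcal/day.
TEE = 2495 × 1.2 = 2994 kcal/day.
With stress factor 1.5: 2994 × 1.5 = 4491 kcal/day.
Fat energy = 20% × 4491 = 898.2 kcal.
Fat = 898.2 ÷ 9 kcal/g = 99.8 g.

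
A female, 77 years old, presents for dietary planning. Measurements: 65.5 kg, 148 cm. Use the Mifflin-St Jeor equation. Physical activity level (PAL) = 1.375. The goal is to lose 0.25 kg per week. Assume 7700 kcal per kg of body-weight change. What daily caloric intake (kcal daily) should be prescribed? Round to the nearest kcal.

Mifflin-St Jeor (female): BMR = 10(65.5) + 6.25(148) − 5(77) − 161 = 655 + 925 − 385 − 161 = 1034 kcal/day.
TEE = 1034 × 1.375 = 1421.75 kcal/day.
Required daily deficit = 0.25 × 7700 ÷ 7 = 275 kcal/day.
Target intake = 1421.75 − 275 = 1146.75 kcal/day.

1147 kcal daily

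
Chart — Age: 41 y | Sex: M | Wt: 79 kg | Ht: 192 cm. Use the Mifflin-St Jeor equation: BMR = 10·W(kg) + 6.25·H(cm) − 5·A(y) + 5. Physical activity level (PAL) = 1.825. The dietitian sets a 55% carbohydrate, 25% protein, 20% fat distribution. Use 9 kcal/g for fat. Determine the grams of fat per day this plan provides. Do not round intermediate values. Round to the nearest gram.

73 g/day

Mifflin-St Jeor (male): BMR = 10(79) + 6.25(192) − 5(41) + 5 = 790 + 1200 − 205 + 5 = 1790 kcal/day.
TEE = 1790 × 1.825 = 3266.75 kcal/day.
Fat energy = 20% × 3266.75 = 653.35 kcal.
Fat = 653.35 ÷ 9 kcal/g = 72.5944 g.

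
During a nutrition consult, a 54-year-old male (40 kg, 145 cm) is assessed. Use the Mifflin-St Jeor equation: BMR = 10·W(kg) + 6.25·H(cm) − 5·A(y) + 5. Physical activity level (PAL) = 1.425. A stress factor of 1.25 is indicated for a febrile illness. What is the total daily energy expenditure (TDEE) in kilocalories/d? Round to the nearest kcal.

Mifflin-St Jeor (male): BMR = 10(40) + 6.25(145) − 5(54) + 5 = 400 + 906.25 − 270 + 5 = 1041.25 kcal/day.
TEE = BMR × activity factor = 1041.25 × 1.425 = 1483.7813 kcal/day.
Apply stress factor: 1483.7813 × 1.25 = 1854.7266 kcal/day.

1855 kilocalories/d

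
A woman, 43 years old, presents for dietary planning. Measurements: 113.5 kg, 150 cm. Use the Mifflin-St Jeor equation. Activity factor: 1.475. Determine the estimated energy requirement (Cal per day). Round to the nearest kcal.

2502 Cal per day

Mifflin-St Jeor (female): BMR = 10(113.5) + 6.25(150) − 5(43) − 161 = 1135 + 937.5 − 215 − 161 = 1696.5 kcal/day.
TEE = BMR × activity factor = 1696.5 × 1.475 = 2502.3375 kcal/day.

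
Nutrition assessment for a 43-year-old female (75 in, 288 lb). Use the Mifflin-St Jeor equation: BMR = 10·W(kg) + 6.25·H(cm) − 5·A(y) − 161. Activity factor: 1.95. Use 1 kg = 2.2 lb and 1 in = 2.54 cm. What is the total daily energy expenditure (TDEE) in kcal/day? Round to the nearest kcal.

Convert to metric: weight = 288 ÷ 2.2 = 130.9091 kg; height = 75 × 2.54 = 190.5 cm.
Mifflin-St Jeor (female): BMR = 10(130.9091) + 6.25(190.5) − 5(43) − 161 = 1309.0909 + 1190.625 − 215 − 161 = 2123.7159 kcal/day.
TEE = BMR × activity factor = 2123.7159 × 1.95 = 4141.246 kcal/day.

4141 kcal/day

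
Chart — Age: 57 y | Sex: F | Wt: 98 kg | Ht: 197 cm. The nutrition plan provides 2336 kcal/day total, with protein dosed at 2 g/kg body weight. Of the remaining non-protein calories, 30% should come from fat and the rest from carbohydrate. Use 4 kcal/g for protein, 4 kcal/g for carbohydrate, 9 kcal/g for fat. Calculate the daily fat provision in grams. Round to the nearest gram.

Protein = 2 × 98 = 196 g → 196 × 4 = 784 kcal.
Non-protein calories = 2336 − 784 = 1552 kcal.
Fat: 30% × 1552 = 465.6 kcal; carbohydrate: 1086.4 kcal.
Fat: 465.6 kcal ÷ 9 kcal/g = 51.7333 g.

52 g/day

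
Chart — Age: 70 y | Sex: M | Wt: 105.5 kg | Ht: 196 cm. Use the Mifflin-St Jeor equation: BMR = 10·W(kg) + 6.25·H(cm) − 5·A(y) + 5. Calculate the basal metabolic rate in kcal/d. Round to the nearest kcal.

Mifflin-St Jeor (male): BMR = 10(105.5) + 6.25(196) − 5(70) + 5 = 1055 + 1225 − 350 + 5 = 1935 kcal/day.

1935 kcal/d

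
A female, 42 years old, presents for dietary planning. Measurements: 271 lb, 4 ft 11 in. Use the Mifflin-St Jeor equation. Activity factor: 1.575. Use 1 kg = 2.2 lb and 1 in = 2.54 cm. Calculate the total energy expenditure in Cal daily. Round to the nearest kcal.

2831 Cal daily

Convert to metric: weight = 271 ÷ 2.2 = 123.1818 kg; height = (4×12 + 11) × 2.54 = 59 × 2.54 = 149.86 cm.
Mifflin-St Jeor (female): BMR = 10(123.1818) + 6.25(149.86) − 5(42) − 161 = 1231.8182 + 936.625 − 210 − 161 = 1797.4432 kcal/day.
TEE = BMR × activity factor = 1797.4432 × 1.575 = 2830.973 kcal/day.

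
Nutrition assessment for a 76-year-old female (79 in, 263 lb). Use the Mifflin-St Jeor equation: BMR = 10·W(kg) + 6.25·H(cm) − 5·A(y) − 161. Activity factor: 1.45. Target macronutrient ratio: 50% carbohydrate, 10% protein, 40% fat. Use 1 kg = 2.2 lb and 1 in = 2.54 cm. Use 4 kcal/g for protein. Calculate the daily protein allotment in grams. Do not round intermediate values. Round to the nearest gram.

Convert to metric: weight = 263 ÷ 2.2 = 119.5455 kg; height = 79 × 2.54 = 200.66 cm.
Mifflin-St Jeor (female): BMR = 10(119.5455) + 6.25(200.66) − 5(76) − 161 = 1195.4545 + 1254.125 − 380 − 161 = 1908.5795 kcal/day.
TEE = 1908.5795 × 1.45 = 2767.4403 kcal/day.
Protein energy = 10% × 2767.4403 = 276.744 kcal.
Protein = 276.744 ÷ 4 kcal/g = 69.186 g.

69 g/day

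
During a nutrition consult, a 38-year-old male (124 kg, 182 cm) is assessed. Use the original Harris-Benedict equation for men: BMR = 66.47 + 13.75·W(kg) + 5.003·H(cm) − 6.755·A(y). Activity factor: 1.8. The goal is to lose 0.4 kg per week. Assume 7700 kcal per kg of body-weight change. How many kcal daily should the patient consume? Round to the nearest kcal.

Harris-Benedict: BMR = 66.47 + 13.75(124) + 5.003(182) − 6.755(38) = 2425.326 kcal/day.
TEE = 2425.326 × 1.8 = 4365.5868 kcal/day.
Required daily deficit = 0.4 × 7700 ÷ 7 = 440 kcal/day.
Target intake = 4365.5868 − 440 = 3925.5868 kcal/day.

3926 kcal daily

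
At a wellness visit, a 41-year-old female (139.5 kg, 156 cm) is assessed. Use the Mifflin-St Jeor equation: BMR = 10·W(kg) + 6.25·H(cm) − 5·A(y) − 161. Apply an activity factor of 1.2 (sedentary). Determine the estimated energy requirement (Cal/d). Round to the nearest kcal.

Mifflin-St Jeor (female): BMR = 10(139.5) + 6.25(156) − 5(41) − 161 = 1395 + 975 − 205 − 161 = 2004 kcal/day.
TEE = BMR × activity factor = 2004 × 1.2 = 2404.8 kcal/day.

2405 Cal/d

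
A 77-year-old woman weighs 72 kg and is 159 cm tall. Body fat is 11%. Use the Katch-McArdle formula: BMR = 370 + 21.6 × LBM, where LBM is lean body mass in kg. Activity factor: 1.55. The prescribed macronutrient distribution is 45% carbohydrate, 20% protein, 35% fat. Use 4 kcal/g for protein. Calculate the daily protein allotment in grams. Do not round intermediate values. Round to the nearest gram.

136 g/day

LBM = 72 × (1 − 0.11) = 64.08 kg. Katch-McArdle: BMR = 370 + 21.6 × 64.08 = 1754.128 kcal/day.
TEE = 1754.128 × 1.55 = 2718.8984 kcal/day.
Protein energy = 20% × 2718.8984 = 543.7797 kcal.
Protein = 543.7797 ÷ 4 kcal/g = 135.9449 g.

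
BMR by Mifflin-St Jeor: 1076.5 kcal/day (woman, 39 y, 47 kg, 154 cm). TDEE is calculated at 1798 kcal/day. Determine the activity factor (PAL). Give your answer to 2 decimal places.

1.67

Activity factor = TEE ÷ BMR = 1798 ÷ 1076.5 = 1.67.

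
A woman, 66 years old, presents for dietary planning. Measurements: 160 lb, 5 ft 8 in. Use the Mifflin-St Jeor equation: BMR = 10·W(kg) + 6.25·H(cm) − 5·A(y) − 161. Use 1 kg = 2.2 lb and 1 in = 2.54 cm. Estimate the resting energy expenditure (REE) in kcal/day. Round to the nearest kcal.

Convert to metric: weight = 160 ÷ 2.2 = 72.7273 kg; height = (5×12 + 8) × 2.54 = 68 × 2.54 = 172.72 cm.
Mifflin-St Jeor (female): BMR = 10(72.7273) + 6.25(172.72) − 5(66) − 161 = 727.2727 + 1079.5 − 330 − 161 = 1315.7727 kcal/day.

1316 kcal/day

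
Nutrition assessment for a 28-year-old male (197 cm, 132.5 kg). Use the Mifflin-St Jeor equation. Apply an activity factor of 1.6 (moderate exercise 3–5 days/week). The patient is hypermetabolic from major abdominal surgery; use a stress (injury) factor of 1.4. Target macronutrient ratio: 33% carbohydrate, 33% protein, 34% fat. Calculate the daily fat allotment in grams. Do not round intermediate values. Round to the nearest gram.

Mifflin-St Jeor (male): BMR = 10(132.5) + 6.25(197) − 5(28) + 5 = 1325 + 1231.25 − 140 + 5 = 2421.25 kcal/day.
TEE = 2421.25 × 1.6 = 3874 kcal/day.
With stress factor 1.4: 3874 × 1.4 = 5423.6 kcal/day.
Fat energy = 34% × 5423.6 = 1844.024 kcal.
Fat = 1844.024 ÷ 9 kcal/g = 204.8916 g.

205 g/day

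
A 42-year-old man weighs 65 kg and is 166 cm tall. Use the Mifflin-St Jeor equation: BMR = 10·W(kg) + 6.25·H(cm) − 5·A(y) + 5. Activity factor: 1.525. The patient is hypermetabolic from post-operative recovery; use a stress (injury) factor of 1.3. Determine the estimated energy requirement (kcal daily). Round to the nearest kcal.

2939 kcal daily

Mifflin-St Jeor (male): BMR = 10(65) + 6.25(166) − 5(42) + 5 = 650 + 1037.5 − 210 + 5 = 1482.5 kcal/day.
TEE = BMR × activity factor = 1482.5 × 1.525 = 2260.8125 kcal/day.
Apply stress factor: 2260.8125 × 1.3 = 2939.0563 kcal/day.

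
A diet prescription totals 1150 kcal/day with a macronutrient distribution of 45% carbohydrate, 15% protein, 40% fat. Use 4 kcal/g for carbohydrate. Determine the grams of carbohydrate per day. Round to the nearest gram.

129 g/day

Carbohydrate energy = 45% × 1150 = 517.5 kcal.
At 4 kcal/g: 517.5 ÷ 4 = 129.375 g.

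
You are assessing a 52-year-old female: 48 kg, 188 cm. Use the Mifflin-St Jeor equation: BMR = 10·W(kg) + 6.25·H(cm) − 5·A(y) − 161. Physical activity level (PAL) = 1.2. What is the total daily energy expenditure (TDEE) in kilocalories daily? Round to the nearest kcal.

1481 kilocalories daily

Mifflin-St Jeor (female): BMR = 10(48) + 6.25(188) − 5(52) − 161 = 480 + 1175 − 260 − 161 = 1234 kcal/day.
TEE = BMR × activity factor = 1234 × 1.2 = 1480.8 kcal/day.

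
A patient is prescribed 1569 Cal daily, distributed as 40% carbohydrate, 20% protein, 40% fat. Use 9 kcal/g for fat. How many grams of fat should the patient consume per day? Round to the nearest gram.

Fat energy = 40% × 1569 = 627.6 kcal.
At 9 kcal/g: 627.6 ÷ 9 = 69.7333 g.

70 g/day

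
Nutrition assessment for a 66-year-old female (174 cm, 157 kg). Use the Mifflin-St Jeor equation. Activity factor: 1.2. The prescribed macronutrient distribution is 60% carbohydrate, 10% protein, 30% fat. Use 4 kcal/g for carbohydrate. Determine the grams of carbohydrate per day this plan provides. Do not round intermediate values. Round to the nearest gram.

Mifflin-St Jeor (female): BMR = 10(157) + 6.25(174) − 5(66) − 161 = 1570 + 1087.5 − 330 − 161 = 2166.5 kcal/day.
TEE = 2166.5 × 1.2 = 2599.8 kcal/day.
Carbohydrate energy = 60% × 2599.8 = 1559.88 kcal.
Carbohydrate = 1559.88 ÷ 4 kcal/g = 389.97 g.

390 g/day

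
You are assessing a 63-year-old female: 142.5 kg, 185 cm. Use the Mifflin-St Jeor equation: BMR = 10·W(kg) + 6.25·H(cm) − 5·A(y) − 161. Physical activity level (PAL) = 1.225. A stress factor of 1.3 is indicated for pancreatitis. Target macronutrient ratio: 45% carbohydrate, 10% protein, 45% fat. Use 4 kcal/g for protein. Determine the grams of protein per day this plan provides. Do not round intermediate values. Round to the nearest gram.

Mifflin-St Jeor (female): BMR = 10(142.5) + 6.25(185) − 5(63) − 161 = 1425 + 1156.25 − 315 − 161 = 2105.25 kcal/day.
TEE = 2105.25 × 1.225 = 2578.9313 kcal/day.
With stress factor 1.3: 2578.9313 × 1.3 = 3352.6106 kcal/day.
Protein energy = 10% × 3352.6106 = 335.2611 kcal.
Protein = 335.2611 ÷ 4 kcal/g = 83.8153 g.

84 g/day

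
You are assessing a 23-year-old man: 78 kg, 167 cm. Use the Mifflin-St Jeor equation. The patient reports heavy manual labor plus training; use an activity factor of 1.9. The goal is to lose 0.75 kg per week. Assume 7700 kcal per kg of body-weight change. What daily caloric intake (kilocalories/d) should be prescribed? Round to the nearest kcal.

2431 kilocalories/d

Mifflin-St Jeor (male): BMR = 10(78) + 6.25(167) − 5(23) + 5 = 780 + 1043.75 − 115 + 5 = 1713.75 kcal/day.
TEE = 1713.75 × 1.9 = 3256.125 kcal/day.
Required daily deficit = 0.75 × 7700 ÷ 7 = 825 kcal/day.
Target intake = 3256.125 − 825 = 2431.125 kcal/day.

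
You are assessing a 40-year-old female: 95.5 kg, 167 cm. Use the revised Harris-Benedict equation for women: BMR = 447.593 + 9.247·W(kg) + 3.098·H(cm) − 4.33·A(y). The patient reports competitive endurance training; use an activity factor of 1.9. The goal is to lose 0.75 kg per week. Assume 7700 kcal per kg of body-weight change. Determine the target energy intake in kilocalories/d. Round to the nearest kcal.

2357 kilocalories/d

Harris-Benedict: BMR = 447.593 + 9.247(95.5) + 3.098(167) − 4.33(40) = 1674.8475 kcal/day.
TEE = 1674.8475 × 1.9 = 3182.2103 kcal/day.
Required daily deficit = 0.75 × 7700 ÷ 7 = 825 kcal/day.
Target intake = 3182.2103 − 825 = 2357.2103 kcal/day.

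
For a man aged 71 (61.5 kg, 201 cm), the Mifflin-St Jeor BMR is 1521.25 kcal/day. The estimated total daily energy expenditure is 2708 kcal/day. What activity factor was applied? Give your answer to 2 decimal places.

1.78

Activity factor = TEE ÷ BMR = 2708 ÷ 1521.25 = 1.78.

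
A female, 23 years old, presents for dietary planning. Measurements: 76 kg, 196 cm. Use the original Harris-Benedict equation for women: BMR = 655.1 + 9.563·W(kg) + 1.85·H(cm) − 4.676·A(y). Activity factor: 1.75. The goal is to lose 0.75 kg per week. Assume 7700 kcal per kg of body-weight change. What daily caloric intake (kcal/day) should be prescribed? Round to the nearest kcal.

2040 kcal/day

Harris-Benedict: BMR = 655.1 + 9.563(76) + 1.85(196) − 4.676(23) = 1636.94 kcal/day.
TEE = 1636.94 × 1.75 = 2864.645 kcal/day.
Required daily deficit = 0.75 × 7700 ÷ 7 = 825 kcal/day.
Target intake = 2864.645 − 825 = 2039.645 kcal/day.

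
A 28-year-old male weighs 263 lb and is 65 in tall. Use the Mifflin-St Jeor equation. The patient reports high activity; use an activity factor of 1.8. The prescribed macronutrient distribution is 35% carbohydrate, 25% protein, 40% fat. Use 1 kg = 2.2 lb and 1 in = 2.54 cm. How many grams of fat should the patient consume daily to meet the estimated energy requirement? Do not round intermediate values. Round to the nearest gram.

Convert to metric: weight = 263 ÷ 2.2 = 119.5455 kg; height = 65 × 2.54 = 165.1 cm.
Mifflin-St Jeor (male): BMR = 10(119.5455) + 6.25(165.1) − 5(28) + 5 = 1195.4545 + 1031.875 − 140 + 5 = 2092.3295 kcal/day.
TEE = 2092.3295 × 1.8 = 3766.1932 kcal/day.
Fat energy = 40% × 3766.1932 = 1506.4773 kcal.
Fat = 1506.4773 ÷ 9 kcal/g = 167.3864 g.

167 g/day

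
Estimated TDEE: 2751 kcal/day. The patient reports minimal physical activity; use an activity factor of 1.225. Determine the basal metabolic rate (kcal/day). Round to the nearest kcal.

2246 kcal/day

BMR = TEE ÷ activity factor = 2751 ÷ 1.225 = 2245.7143 kcal/day.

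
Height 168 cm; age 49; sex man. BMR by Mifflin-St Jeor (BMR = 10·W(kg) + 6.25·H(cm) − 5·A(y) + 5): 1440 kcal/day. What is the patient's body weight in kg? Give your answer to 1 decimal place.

1440 = 10·W + 6.25(168) − 5(49) + 5
10·W = 1440 − 810 = 630, so W = 63 kg.

63.0 kg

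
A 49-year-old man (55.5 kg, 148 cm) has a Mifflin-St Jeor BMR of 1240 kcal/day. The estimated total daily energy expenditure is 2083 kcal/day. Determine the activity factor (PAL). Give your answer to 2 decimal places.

Activity factor = TEE ÷ BMR = 2083 ÷ 1240 = 1.68.

1.68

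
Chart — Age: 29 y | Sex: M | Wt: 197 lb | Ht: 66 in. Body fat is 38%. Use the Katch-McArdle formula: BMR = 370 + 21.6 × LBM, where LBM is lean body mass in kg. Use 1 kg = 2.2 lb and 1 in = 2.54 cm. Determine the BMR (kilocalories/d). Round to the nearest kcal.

Convert to metric: weight = 197 ÷ 2.2 = 89.5455 kg; height = 66 × 2.54 = 167.64 cm.
LBM = 89.5455 × (1 − 0.38) = 55.5182 kg. Katch-McArdle: BMR = 370 + 21.6 × 55.5182 = 1569.1927 kcal/day.

1569 kilocalories/d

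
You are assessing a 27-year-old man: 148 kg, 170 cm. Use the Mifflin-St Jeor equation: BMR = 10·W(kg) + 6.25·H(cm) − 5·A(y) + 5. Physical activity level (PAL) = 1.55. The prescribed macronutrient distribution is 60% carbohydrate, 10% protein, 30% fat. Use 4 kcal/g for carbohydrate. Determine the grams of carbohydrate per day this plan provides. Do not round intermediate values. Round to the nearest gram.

561 g/day

Mifflin-St Jeor (male): BMR = 10(148) + 6.25(170) − 5(27) + 5 = 1480 + 1062.5 − 135 + 5 = 2412.5 kcal/day.
TEE = 2412.5 × 1.55 = 3739.375 kcal/day.
Carbohydrate energy = 60% × 3739.375 = 2243.625 kcal.
Carbohydrate = 2243.625 ÷ 4 kcal/g = 560.9063 g.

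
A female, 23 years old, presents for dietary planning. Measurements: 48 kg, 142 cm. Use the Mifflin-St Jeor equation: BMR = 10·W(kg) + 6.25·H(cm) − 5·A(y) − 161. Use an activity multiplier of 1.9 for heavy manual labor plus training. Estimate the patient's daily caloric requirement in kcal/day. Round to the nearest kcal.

Mifflin-St Jeor (female): BMR = 10(48) + 6.25(142) − 5(23) − 161 = 480 + 887.5 − 115 − 161 = 1091.5 kcal/day.
TEE = BMR × activity factor = 1091.5 × 1.9 = 2073.85 kcal/day.

2074 kcal/day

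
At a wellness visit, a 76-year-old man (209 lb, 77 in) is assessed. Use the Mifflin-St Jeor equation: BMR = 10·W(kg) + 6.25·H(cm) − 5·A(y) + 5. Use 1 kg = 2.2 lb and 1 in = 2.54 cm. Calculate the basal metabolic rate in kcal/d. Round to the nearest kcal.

1797 kcal/d

Convert to metric: weight = 209 ÷ 2.2 = 95 kg; height = 77 × 2.54 = 195.58 cm.
Mifflin-St Jeor (male): BMR = 10(95) + 6.25(195.58) − 5(76) + 5 = 950 + 1222.375 − 380 + 5 = 1797.375 kcal/day.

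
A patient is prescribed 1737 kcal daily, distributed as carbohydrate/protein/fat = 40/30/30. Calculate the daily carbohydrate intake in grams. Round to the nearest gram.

174 g/day

Carbohydrate energy = 40% × 1737 = 694.8 kcal.
At 4 kcal/g: 694.8 ÷ 4 = 173.7 g.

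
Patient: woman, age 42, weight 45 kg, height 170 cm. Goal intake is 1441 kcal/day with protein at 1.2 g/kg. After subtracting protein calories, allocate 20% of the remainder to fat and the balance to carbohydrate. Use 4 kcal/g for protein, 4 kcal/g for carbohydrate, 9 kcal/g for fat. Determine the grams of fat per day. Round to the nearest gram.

27 g/day

Protein = 1.2 × 45 = 54 g → 54 × 4 = 216 kcal.
Non-protein calories = 1441 − 216 = 1225 kcal.
Fat: 20% × 1225 = 245 kcal; carbohydrate: 980 kcal.
Fat: 245 kcal ÷ 9 kcal/g = 27.2222 g.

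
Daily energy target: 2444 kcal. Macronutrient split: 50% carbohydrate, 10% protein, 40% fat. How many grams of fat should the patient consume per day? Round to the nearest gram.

Fat energy = 40% × 2444 = 977.6 kcal.
At 9 kcal/g: 977.6 ÷ 9 = 108.6222 g.

109 g/day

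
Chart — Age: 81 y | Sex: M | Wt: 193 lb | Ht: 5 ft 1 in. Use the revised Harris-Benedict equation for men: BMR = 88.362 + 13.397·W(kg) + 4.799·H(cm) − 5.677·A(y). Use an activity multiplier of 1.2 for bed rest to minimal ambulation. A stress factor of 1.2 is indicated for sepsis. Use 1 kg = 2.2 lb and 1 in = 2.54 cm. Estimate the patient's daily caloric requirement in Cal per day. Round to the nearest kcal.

2228 Cal per day

Convert to metric: weight = 193 ÷ 2.2 = 87.7273 kg; height = (5×12 + 1) × 2.54 = 61 × 2.54 = 154.94 cm.
Harris-Benedict: BMR = 88.362 + 13.397(87.7273) + 4.799(154.94) − 5.677(81) = 1547.3643 kcal/day.
TEE = BMR × activity factor = 1547.3643 × 1.2 = 1856.8372 kcal/day.
Apply stress factor: 1856.8372 × 1.2 = 2228.2046 kcal/day.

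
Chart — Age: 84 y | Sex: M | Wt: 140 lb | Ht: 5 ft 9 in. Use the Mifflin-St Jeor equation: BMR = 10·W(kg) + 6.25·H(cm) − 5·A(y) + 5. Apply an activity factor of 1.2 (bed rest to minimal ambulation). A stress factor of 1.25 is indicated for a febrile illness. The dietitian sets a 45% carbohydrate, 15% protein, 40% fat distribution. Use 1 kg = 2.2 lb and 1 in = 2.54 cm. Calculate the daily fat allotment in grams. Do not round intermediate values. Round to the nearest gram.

Convert to metric: weight = 140 ÷ 2.2 = 63.6364 kg; height = (5×12 + 9) × 2.54 = 69 × 2.54 = 175.26 cm.
Mifflin-St Jeor (male): BMR = 10(63.6364) + 6.25(175.26) − 5(84) + 5 = 636.3636 + 1095.375 − 420 + 5 = 1316.7386 kcal/day.
TEE = 1316.7386 × 1.2 = 1580.0864 kcal/day.
With stress factor 1.25: 1580.0864 × 1.25 = 1975.108 kcal/day.
Fat energy = 40% × 1975.108 = 790.0432 kcal.
Fat = 790.0432 ÷ 9 kcal/g = 87.7826 g.

88 g/day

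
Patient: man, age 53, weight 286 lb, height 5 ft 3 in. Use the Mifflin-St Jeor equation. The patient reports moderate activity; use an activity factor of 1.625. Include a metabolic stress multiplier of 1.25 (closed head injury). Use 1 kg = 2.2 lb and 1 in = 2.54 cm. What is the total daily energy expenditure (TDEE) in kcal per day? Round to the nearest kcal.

4144 kcal per day

Convert to metric: weight = 286 ÷ 2.2 = 130 kg; height = (5×12 + 3) × 2.54 = 63 × 2.54 = 160.02 cm.
Mifflin-St Jeor (male): BMR = 10(130) + 6.25(160.02) − 5(53) + 5 = 1300 + 1000.125 − 265 + 5 = 2040.125 kcal/day.
TEE = BMR × activity factor = 2040.125 × 1.625 = 3315.2031 kcal/day.
Apply stress factor: 3315.2031 × 1.25 = 4144.0039 kcal/day.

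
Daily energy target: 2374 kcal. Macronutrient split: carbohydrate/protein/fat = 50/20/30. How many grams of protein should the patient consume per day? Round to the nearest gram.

119 g/day

Protein energy = 20% × 2374 = 474.8 kcal.
At 4 kcal/g: 474.8 ÷ 4 = 118.7 g.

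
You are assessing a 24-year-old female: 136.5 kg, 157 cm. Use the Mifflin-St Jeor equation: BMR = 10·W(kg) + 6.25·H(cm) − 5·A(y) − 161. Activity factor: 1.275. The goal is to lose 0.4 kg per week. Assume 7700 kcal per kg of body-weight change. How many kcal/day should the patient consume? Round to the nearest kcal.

2193 kcal/day

Mifflin-St Jeor (female): BMR = 10(136.5) + 6.25(157) − 5(24) − 161 = 1365 + 981.25 − 120 − 161 = 2065.25 kcal/day.
TEE = 2065.25 × 1.275 = 2633.1938 kcal/day.
Required daily deficit = 0.4 × 7700 ÷ 7 = 440 kcal/day.
Target intake = 2633.1938 − 440 = 2193.1938 kcal/day.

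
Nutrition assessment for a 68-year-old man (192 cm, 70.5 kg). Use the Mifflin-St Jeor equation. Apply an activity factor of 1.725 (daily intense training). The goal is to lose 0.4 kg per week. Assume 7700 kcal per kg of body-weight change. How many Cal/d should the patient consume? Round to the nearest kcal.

2268 Cal/d

Mifflin-St Jeor (male): BMR = 10(70.5) + 6.25(192) − 5(68) + 5 = 705 + 1200 − 340 + 5 = 1570 kcal/day.
TEE = 1570 × 1.725 = 2708.25 kcal/day.
Required daily deficit = 0.4 × 7700 ÷ 7 = 440 kcal/day.
Target intake = 2708.25 − 440 = 2268.25 kcal/day.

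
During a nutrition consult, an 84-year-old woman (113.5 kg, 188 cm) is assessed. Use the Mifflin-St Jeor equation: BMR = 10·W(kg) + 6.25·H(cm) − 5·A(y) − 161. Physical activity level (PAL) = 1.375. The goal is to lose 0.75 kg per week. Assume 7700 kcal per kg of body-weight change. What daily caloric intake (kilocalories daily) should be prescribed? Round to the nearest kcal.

Mifflin-St Jeor (female): BMR = 10(113.5) + 6.25(188) − 5(84) − 161 = 1135 + 1175 − 420 − 161 = 1729 kcal/day.
TEE = 1729 × 1.375 = 2377.375 kcal/day.
Required daily deficit = 0.75 × 7700 ÷ 7 = 825 kcal/day.
Target intake = 2377.375 − 825 = 1552.375 kcal/day.

1552 kilocalories daily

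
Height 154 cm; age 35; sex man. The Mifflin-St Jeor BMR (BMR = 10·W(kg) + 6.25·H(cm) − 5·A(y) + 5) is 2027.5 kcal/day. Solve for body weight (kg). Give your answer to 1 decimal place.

2027.5 = 10·W + 6.25(154) − 5(35) + 5
10·W = 2027.5 − 792.5 = 1235, so W = 123.5 kg.

123.5 kg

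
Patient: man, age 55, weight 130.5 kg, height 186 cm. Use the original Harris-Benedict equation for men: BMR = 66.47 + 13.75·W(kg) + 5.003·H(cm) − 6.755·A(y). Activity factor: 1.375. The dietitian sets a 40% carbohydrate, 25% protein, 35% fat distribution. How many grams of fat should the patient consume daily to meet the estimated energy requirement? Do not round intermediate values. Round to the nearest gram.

129 g/day

Harris-Benedict: BMR = 66.47 + 13.75(130.5) + 5.003(186) − 6.755(55) = 2419.878 kcal/day.
TEE = 2419.878 × 1.375 = 3327.3323 kcal/day.
Fat energy = 35% × 3327.3323 = 1164.5663 kcal.
Fat = 1164.5663 ÷ 9 kcal/g = 129.3963 g.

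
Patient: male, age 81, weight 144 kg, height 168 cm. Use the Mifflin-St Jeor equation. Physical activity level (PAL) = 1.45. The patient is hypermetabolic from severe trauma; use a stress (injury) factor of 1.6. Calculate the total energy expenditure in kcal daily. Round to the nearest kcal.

4849 kcal daily

Mifflin-St Jeor (male): BMR = 10(144) + 6.25(168) − 5(81) + 5 = 1440 + 1050 − 405 + 5 = 2090 kcal/day.
TEE = BMR × activity factor = 2090 × 1.45 = 3030.5 kcal/day.
Apply stress factor: 3030.5 × 1.6 = 4848.8 kcal/day.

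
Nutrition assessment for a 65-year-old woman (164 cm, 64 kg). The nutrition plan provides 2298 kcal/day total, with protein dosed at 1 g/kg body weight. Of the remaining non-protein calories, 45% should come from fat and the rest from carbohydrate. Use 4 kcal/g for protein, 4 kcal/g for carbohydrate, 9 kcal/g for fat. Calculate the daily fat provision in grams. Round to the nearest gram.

Protein = 1 × 64 = 64 g → 64 × 4 = 256 kcal.
Non-protein calories = 2298 − 256 = 2042 kcal.
Fat: 45% × 2042 = 918.9 kcal; carbohydrate: 1123.1 kcal.
Fat: 918.9 kcal ÷ 9 kcal/g = 102.1 g.

102 g/day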